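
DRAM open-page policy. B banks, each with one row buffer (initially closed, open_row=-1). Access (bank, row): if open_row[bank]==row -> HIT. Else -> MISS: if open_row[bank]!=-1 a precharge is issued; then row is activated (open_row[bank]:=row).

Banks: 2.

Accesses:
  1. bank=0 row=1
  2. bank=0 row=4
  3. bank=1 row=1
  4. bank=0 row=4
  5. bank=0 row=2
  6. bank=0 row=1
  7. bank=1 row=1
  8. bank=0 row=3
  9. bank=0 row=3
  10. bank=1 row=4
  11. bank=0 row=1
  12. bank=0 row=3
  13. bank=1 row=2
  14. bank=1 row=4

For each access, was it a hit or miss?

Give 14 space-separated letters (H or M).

Acc 1: bank0 row1 -> MISS (open row1); precharges=0
Acc 2: bank0 row4 -> MISS (open row4); precharges=1
Acc 3: bank1 row1 -> MISS (open row1); precharges=1
Acc 4: bank0 row4 -> HIT
Acc 5: bank0 row2 -> MISS (open row2); precharges=2
Acc 6: bank0 row1 -> MISS (open row1); precharges=3
Acc 7: bank1 row1 -> HIT
Acc 8: bank0 row3 -> MISS (open row3); precharges=4
Acc 9: bank0 row3 -> HIT
Acc 10: bank1 row4 -> MISS (open row4); precharges=5
Acc 11: bank0 row1 -> MISS (open row1); precharges=6
Acc 12: bank0 row3 -> MISS (open row3); precharges=7
Acc 13: bank1 row2 -> MISS (open row2); precharges=8
Acc 14: bank1 row4 -> MISS (open row4); precharges=9

Answer: M M M H M M H M H M M M M M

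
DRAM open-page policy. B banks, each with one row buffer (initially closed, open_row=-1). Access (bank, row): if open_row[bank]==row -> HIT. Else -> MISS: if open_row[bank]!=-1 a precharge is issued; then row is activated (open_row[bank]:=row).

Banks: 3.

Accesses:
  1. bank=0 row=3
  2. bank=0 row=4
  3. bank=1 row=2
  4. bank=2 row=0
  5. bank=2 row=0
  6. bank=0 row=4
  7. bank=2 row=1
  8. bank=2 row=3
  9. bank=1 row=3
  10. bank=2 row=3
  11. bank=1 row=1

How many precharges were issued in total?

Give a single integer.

Acc 1: bank0 row3 -> MISS (open row3); precharges=0
Acc 2: bank0 row4 -> MISS (open row4); precharges=1
Acc 3: bank1 row2 -> MISS (open row2); precharges=1
Acc 4: bank2 row0 -> MISS (open row0); precharges=1
Acc 5: bank2 row0 -> HIT
Acc 6: bank0 row4 -> HIT
Acc 7: bank2 row1 -> MISS (open row1); precharges=2
Acc 8: bank2 row3 -> MISS (open row3); precharges=3
Acc 9: bank1 row3 -> MISS (open row3); precharges=4
Acc 10: bank2 row3 -> HIT
Acc 11: bank1 row1 -> MISS (open row1); precharges=5

Answer: 5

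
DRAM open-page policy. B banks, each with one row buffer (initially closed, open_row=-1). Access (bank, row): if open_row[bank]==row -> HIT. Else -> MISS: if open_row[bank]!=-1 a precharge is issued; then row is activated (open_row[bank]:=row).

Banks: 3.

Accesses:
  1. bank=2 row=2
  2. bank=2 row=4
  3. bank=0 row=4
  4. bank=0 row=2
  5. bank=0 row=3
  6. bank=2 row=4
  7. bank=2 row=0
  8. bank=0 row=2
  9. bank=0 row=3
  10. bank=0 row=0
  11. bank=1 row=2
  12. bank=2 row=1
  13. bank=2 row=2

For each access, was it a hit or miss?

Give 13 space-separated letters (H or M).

Answer: M M M M M H M M M M M M M

Derivation:
Acc 1: bank2 row2 -> MISS (open row2); precharges=0
Acc 2: bank2 row4 -> MISS (open row4); precharges=1
Acc 3: bank0 row4 -> MISS (open row4); precharges=1
Acc 4: bank0 row2 -> MISS (open row2); precharges=2
Acc 5: bank0 row3 -> MISS (open row3); precharges=3
Acc 6: bank2 row4 -> HIT
Acc 7: bank2 row0 -> MISS (open row0); precharges=4
Acc 8: bank0 row2 -> MISS (open row2); precharges=5
Acc 9: bank0 row3 -> MISS (open row3); precharges=6
Acc 10: bank0 row0 -> MISS (open row0); precharges=7
Acc 11: bank1 row2 -> MISS (open row2); precharges=7
Acc 12: bank2 row1 -> MISS (open row1); precharges=8
Acc 13: bank2 row2 -> MISS (open row2); precharges=9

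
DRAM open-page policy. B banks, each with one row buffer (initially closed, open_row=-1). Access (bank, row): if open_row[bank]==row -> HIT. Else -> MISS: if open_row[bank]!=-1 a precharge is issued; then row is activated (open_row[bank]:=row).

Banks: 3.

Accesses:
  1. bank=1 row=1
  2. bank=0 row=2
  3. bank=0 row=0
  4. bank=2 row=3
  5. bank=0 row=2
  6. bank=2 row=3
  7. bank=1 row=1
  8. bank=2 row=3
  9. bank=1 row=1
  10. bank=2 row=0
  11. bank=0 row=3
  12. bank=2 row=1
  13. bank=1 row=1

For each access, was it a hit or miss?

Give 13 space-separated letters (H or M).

Answer: M M M M M H H H H M M M H

Derivation:
Acc 1: bank1 row1 -> MISS (open row1); precharges=0
Acc 2: bank0 row2 -> MISS (open row2); precharges=0
Acc 3: bank0 row0 -> MISS (open row0); precharges=1
Acc 4: bank2 row3 -> MISS (open row3); precharges=1
Acc 5: bank0 row2 -> MISS (open row2); precharges=2
Acc 6: bank2 row3 -> HIT
Acc 7: bank1 row1 -> HIT
Acc 8: bank2 row3 -> HIT
Acc 9: bank1 row1 -> HIT
Acc 10: bank2 row0 -> MISS (open row0); precharges=3
Acc 11: bank0 row3 -> MISS (open row3); precharges=4
Acc 12: bank2 row1 -> MISS (open row1); precharges=5
Acc 13: bank1 row1 -> HIT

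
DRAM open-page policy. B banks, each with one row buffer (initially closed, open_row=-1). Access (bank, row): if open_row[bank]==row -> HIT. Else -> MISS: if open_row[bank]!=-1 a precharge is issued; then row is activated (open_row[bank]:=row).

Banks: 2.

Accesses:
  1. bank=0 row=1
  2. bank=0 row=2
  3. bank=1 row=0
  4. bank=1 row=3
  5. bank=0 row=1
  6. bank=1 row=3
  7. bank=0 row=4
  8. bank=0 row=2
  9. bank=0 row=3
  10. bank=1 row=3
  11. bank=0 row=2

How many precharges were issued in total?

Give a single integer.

Acc 1: bank0 row1 -> MISS (open row1); precharges=0
Acc 2: bank0 row2 -> MISS (open row2); precharges=1
Acc 3: bank1 row0 -> MISS (open row0); precharges=1
Acc 4: bank1 row3 -> MISS (open row3); precharges=2
Acc 5: bank0 row1 -> MISS (open row1); precharges=3
Acc 6: bank1 row3 -> HIT
Acc 7: bank0 row4 -> MISS (open row4); precharges=4
Acc 8: bank0 row2 -> MISS (open row2); precharges=5
Acc 9: bank0 row3 -> MISS (open row3); precharges=6
Acc 10: bank1 row3 -> HIT
Acc 11: bank0 row2 -> MISS (open row2); precharges=7

Answer: 7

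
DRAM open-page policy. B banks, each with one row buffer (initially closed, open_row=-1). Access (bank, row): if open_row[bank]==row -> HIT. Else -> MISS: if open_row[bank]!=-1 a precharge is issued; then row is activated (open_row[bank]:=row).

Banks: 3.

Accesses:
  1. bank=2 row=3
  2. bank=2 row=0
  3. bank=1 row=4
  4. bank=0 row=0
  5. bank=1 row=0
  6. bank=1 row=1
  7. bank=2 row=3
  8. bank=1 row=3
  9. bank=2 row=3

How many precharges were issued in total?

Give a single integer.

Answer: 5

Derivation:
Acc 1: bank2 row3 -> MISS (open row3); precharges=0
Acc 2: bank2 row0 -> MISS (open row0); precharges=1
Acc 3: bank1 row4 -> MISS (open row4); precharges=1
Acc 4: bank0 row0 -> MISS (open row0); precharges=1
Acc 5: bank1 row0 -> MISS (open row0); precharges=2
Acc 6: bank1 row1 -> MISS (open row1); precharges=3
Acc 7: bank2 row3 -> MISS (open row3); precharges=4
Acc 8: bank1 row3 -> MISS (open row3); precharges=5
Acc 9: bank2 row3 -> HIT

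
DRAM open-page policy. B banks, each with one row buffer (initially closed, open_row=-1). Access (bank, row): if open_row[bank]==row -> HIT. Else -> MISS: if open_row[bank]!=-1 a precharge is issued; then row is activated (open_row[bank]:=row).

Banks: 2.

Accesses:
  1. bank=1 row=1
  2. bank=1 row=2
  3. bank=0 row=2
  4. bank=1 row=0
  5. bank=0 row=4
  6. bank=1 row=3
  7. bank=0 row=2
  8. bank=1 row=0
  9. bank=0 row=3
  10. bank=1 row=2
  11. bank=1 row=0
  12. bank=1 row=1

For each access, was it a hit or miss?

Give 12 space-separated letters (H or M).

Acc 1: bank1 row1 -> MISS (open row1); precharges=0
Acc 2: bank1 row2 -> MISS (open row2); precharges=1
Acc 3: bank0 row2 -> MISS (open row2); precharges=1
Acc 4: bank1 row0 -> MISS (open row0); precharges=2
Acc 5: bank0 row4 -> MISS (open row4); precharges=3
Acc 6: bank1 row3 -> MISS (open row3); precharges=4
Acc 7: bank0 row2 -> MISS (open row2); precharges=5
Acc 8: bank1 row0 -> MISS (open row0); precharges=6
Acc 9: bank0 row3 -> MISS (open row3); precharges=7
Acc 10: bank1 row2 -> MISS (open row2); precharges=8
Acc 11: bank1 row0 -> MISS (open row0); precharges=9
Acc 12: bank1 row1 -> MISS (open row1); precharges=10

Answer: M M M M M M M M M M M M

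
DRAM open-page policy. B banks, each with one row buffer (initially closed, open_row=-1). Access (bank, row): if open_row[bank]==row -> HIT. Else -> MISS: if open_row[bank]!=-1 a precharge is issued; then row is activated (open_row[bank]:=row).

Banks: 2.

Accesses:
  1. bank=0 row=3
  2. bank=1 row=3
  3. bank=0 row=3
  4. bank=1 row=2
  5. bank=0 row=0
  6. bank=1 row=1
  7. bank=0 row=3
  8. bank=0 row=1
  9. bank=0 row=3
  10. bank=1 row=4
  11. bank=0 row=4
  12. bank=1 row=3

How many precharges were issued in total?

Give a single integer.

Acc 1: bank0 row3 -> MISS (open row3); precharges=0
Acc 2: bank1 row3 -> MISS (open row3); precharges=0
Acc 3: bank0 row3 -> HIT
Acc 4: bank1 row2 -> MISS (open row2); precharges=1
Acc 5: bank0 row0 -> MISS (open row0); precharges=2
Acc 6: bank1 row1 -> MISS (open row1); precharges=3
Acc 7: bank0 row3 -> MISS (open row3); precharges=4
Acc 8: bank0 row1 -> MISS (open row1); precharges=5
Acc 9: bank0 row3 -> MISS (open row3); precharges=6
Acc 10: bank1 row4 -> MISS (open row4); precharges=7
Acc 11: bank0 row4 -> MISS (open row4); precharges=8
Acc 12: bank1 row3 -> MISS (open row3); precharges=9

Answer: 9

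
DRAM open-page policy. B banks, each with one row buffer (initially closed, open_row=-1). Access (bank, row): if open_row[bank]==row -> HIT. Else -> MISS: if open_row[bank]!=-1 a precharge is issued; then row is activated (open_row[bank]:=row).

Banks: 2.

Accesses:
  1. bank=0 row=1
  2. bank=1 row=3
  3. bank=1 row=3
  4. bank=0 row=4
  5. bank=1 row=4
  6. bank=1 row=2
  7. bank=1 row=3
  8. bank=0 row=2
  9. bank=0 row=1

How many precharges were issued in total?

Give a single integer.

Answer: 6

Derivation:
Acc 1: bank0 row1 -> MISS (open row1); precharges=0
Acc 2: bank1 row3 -> MISS (open row3); precharges=0
Acc 3: bank1 row3 -> HIT
Acc 4: bank0 row4 -> MISS (open row4); precharges=1
Acc 5: bank1 row4 -> MISS (open row4); precharges=2
Acc 6: bank1 row2 -> MISS (open row2); precharges=3
Acc 7: bank1 row3 -> MISS (open row3); precharges=4
Acc 8: bank0 row2 -> MISS (open row2); precharges=5
Acc 9: bank0 row1 -> MISS (open row1); precharges=6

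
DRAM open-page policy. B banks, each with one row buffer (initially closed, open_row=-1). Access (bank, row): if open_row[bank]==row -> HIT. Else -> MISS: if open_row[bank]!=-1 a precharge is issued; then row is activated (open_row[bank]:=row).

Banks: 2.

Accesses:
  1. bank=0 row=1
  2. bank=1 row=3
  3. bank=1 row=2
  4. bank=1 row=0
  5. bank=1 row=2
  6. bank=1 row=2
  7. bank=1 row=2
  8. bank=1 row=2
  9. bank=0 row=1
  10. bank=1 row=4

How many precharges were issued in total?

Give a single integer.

Acc 1: bank0 row1 -> MISS (open row1); precharges=0
Acc 2: bank1 row3 -> MISS (open row3); precharges=0
Acc 3: bank1 row2 -> MISS (open row2); precharges=1
Acc 4: bank1 row0 -> MISS (open row0); precharges=2
Acc 5: bank1 row2 -> MISS (open row2); precharges=3
Acc 6: bank1 row2 -> HIT
Acc 7: bank1 row2 -> HIT
Acc 8: bank1 row2 -> HIT
Acc 9: bank0 row1 -> HIT
Acc 10: bank1 row4 -> MISS (open row4); precharges=4

Answer: 4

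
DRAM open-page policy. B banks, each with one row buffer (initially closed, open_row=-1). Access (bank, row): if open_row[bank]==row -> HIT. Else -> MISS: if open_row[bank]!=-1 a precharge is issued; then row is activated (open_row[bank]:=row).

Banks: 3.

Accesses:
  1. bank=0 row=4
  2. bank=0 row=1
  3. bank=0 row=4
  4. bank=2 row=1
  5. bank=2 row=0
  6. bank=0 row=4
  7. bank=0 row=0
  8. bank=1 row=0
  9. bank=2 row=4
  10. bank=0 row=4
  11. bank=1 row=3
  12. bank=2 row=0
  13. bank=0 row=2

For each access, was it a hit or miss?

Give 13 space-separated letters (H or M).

Acc 1: bank0 row4 -> MISS (open row4); precharges=0
Acc 2: bank0 row1 -> MISS (open row1); precharges=1
Acc 3: bank0 row4 -> MISS (open row4); precharges=2
Acc 4: bank2 row1 -> MISS (open row1); precharges=2
Acc 5: bank2 row0 -> MISS (open row0); precharges=3
Acc 6: bank0 row4 -> HIT
Acc 7: bank0 row0 -> MISS (open row0); precharges=4
Acc 8: bank1 row0 -> MISS (open row0); precharges=4
Acc 9: bank2 row4 -> MISS (open row4); precharges=5
Acc 10: bank0 row4 -> MISS (open row4); precharges=6
Acc 11: bank1 row3 -> MISS (open row3); precharges=7
Acc 12: bank2 row0 -> MISS (open row0); precharges=8
Acc 13: bank0 row2 -> MISS (open row2); precharges=9

Answer: M M M M M H M M M M M M M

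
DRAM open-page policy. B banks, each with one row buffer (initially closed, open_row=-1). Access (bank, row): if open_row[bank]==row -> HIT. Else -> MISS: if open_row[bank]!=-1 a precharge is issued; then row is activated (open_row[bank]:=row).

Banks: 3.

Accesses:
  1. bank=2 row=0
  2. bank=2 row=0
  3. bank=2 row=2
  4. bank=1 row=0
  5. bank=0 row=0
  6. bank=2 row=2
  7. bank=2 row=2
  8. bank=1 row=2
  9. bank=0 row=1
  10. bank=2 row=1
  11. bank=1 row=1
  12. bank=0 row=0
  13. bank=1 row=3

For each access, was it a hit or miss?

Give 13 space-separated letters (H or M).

Acc 1: bank2 row0 -> MISS (open row0); precharges=0
Acc 2: bank2 row0 -> HIT
Acc 3: bank2 row2 -> MISS (open row2); precharges=1
Acc 4: bank1 row0 -> MISS (open row0); precharges=1
Acc 5: bank0 row0 -> MISS (open row0); precharges=1
Acc 6: bank2 row2 -> HIT
Acc 7: bank2 row2 -> HIT
Acc 8: bank1 row2 -> MISS (open row2); precharges=2
Acc 9: bank0 row1 -> MISS (open row1); precharges=3
Acc 10: bank2 row1 -> MISS (open row1); precharges=4
Acc 11: bank1 row1 -> MISS (open row1); precharges=5
Acc 12: bank0 row0 -> MISS (open row0); precharges=6
Acc 13: bank1 row3 -> MISS (open row3); precharges=7

Answer: M H M M M H H M M M M M M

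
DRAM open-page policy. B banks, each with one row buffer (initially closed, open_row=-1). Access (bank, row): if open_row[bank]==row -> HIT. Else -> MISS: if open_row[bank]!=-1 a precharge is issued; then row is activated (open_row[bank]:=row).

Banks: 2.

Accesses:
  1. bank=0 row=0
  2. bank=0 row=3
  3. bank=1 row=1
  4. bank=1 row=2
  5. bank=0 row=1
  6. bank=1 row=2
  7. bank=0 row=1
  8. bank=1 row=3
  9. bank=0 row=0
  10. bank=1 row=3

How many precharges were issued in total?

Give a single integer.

Acc 1: bank0 row0 -> MISS (open row0); precharges=0
Acc 2: bank0 row3 -> MISS (open row3); precharges=1
Acc 3: bank1 row1 -> MISS (open row1); precharges=1
Acc 4: bank1 row2 -> MISS (open row2); precharges=2
Acc 5: bank0 row1 -> MISS (open row1); precharges=3
Acc 6: bank1 row2 -> HIT
Acc 7: bank0 row1 -> HIT
Acc 8: bank1 row3 -> MISS (open row3); precharges=4
Acc 9: bank0 row0 -> MISS (open row0); precharges=5
Acc 10: bank1 row3 -> HIT

Answer: 5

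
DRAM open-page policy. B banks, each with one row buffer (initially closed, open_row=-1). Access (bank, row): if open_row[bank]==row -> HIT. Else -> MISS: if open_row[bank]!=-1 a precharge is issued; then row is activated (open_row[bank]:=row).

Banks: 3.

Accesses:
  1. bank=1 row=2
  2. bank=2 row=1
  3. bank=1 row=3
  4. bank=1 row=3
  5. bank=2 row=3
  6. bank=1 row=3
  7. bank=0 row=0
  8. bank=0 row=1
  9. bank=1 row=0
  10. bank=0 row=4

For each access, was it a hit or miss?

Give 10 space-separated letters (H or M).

Answer: M M M H M H M M M M

Derivation:
Acc 1: bank1 row2 -> MISS (open row2); precharges=0
Acc 2: bank2 row1 -> MISS (open row1); precharges=0
Acc 3: bank1 row3 -> MISS (open row3); precharges=1
Acc 4: bank1 row3 -> HIT
Acc 5: bank2 row3 -> MISS (open row3); precharges=2
Acc 6: bank1 row3 -> HIT
Acc 7: bank0 row0 -> MISS (open row0); precharges=2
Acc 8: bank0 row1 -> MISS (open row1); precharges=3
Acc 9: bank1 row0 -> MISS (open row0); precharges=4
Acc 10: bank0 row4 -> MISS (open row4); precharges=5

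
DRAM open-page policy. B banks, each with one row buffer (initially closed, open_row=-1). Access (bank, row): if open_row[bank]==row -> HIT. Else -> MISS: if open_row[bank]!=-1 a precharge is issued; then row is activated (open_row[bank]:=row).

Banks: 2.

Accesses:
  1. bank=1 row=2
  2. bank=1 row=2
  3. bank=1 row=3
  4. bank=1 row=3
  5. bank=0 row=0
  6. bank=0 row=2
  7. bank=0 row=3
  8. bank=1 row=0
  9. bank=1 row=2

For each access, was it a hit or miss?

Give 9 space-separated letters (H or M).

Acc 1: bank1 row2 -> MISS (open row2); precharges=0
Acc 2: bank1 row2 -> HIT
Acc 3: bank1 row3 -> MISS (open row3); precharges=1
Acc 4: bank1 row3 -> HIT
Acc 5: bank0 row0 -> MISS (open row0); precharges=1
Acc 6: bank0 row2 -> MISS (open row2); precharges=2
Acc 7: bank0 row3 -> MISS (open row3); precharges=3
Acc 8: bank1 row0 -> MISS (open row0); precharges=4
Acc 9: bank1 row2 -> MISS (open row2); precharges=5

Answer: M H M H M M M M M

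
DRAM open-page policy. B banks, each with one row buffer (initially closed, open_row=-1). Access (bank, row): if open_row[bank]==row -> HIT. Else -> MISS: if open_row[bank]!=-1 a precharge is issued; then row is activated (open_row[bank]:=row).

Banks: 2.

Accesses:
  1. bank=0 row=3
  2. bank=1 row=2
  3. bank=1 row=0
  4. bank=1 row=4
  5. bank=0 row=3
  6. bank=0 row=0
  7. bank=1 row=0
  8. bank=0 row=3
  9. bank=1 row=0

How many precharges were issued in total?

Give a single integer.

Answer: 5

Derivation:
Acc 1: bank0 row3 -> MISS (open row3); precharges=0
Acc 2: bank1 row2 -> MISS (open row2); precharges=0
Acc 3: bank1 row0 -> MISS (open row0); precharges=1
Acc 4: bank1 row4 -> MISS (open row4); precharges=2
Acc 5: bank0 row3 -> HIT
Acc 6: bank0 row0 -> MISS (open row0); precharges=3
Acc 7: bank1 row0 -> MISS (open row0); precharges=4
Acc 8: bank0 row3 -> MISS (open row3); precharges=5
Acc 9: bank1 row0 -> HIT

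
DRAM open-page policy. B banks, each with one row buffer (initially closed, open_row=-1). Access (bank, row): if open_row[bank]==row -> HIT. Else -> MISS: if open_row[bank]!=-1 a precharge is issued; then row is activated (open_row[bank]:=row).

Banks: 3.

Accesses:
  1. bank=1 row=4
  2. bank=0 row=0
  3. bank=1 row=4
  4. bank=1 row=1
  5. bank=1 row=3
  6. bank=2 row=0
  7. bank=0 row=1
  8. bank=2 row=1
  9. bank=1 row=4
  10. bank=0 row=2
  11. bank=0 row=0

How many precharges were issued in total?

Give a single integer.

Answer: 7

Derivation:
Acc 1: bank1 row4 -> MISS (open row4); precharges=0
Acc 2: bank0 row0 -> MISS (open row0); precharges=0
Acc 3: bank1 row4 -> HIT
Acc 4: bank1 row1 -> MISS (open row1); precharges=1
Acc 5: bank1 row3 -> MISS (open row3); precharges=2
Acc 6: bank2 row0 -> MISS (open row0); precharges=2
Acc 7: bank0 row1 -> MISS (open row1); precharges=3
Acc 8: bank2 row1 -> MISS (open row1); precharges=4
Acc 9: bank1 row4 -> MISS (open row4); precharges=5
Acc 10: bank0 row2 -> MISS (open row2); precharges=6
Acc 11: bank0 row0 -> MISS (open row0); precharges=7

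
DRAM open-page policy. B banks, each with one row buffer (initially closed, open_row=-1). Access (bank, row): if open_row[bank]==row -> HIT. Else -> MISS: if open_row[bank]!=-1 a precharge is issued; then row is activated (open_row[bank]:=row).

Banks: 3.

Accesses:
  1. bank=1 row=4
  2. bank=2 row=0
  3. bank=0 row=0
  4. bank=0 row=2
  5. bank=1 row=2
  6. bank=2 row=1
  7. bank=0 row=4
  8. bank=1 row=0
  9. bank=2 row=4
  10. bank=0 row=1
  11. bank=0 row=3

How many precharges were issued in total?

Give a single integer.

Answer: 8

Derivation:
Acc 1: bank1 row4 -> MISS (open row4); precharges=0
Acc 2: bank2 row0 -> MISS (open row0); precharges=0
Acc 3: bank0 row0 -> MISS (open row0); precharges=0
Acc 4: bank0 row2 -> MISS (open row2); precharges=1
Acc 5: bank1 row2 -> MISS (open row2); precharges=2
Acc 6: bank2 row1 -> MISS (open row1); precharges=3
Acc 7: bank0 row4 -> MISS (open row4); precharges=4
Acc 8: bank1 row0 -> MISS (open row0); precharges=5
Acc 9: bank2 row4 -> MISS (open row4); precharges=6
Acc 10: bank0 row1 -> MISS (open row1); precharges=7
Acc 11: bank0 row3 -> MISS (open row3); precharges=8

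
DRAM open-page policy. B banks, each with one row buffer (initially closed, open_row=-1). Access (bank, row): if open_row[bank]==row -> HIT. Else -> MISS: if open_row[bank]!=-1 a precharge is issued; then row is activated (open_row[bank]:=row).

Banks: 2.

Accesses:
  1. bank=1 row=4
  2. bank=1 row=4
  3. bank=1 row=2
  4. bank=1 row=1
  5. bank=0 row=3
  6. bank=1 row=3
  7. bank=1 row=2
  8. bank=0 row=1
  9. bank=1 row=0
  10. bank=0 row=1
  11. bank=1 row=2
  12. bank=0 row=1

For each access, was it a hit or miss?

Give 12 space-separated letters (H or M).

Acc 1: bank1 row4 -> MISS (open row4); precharges=0
Acc 2: bank1 row4 -> HIT
Acc 3: bank1 row2 -> MISS (open row2); precharges=1
Acc 4: bank1 row1 -> MISS (open row1); precharges=2
Acc 5: bank0 row3 -> MISS (open row3); precharges=2
Acc 6: bank1 row3 -> MISS (open row3); precharges=3
Acc 7: bank1 row2 -> MISS (open row2); precharges=4
Acc 8: bank0 row1 -> MISS (open row1); precharges=5
Acc 9: bank1 row0 -> MISS (open row0); precharges=6
Acc 10: bank0 row1 -> HIT
Acc 11: bank1 row2 -> MISS (open row2); precharges=7
Acc 12: bank0 row1 -> HIT

Answer: M H M M M M M M M H M H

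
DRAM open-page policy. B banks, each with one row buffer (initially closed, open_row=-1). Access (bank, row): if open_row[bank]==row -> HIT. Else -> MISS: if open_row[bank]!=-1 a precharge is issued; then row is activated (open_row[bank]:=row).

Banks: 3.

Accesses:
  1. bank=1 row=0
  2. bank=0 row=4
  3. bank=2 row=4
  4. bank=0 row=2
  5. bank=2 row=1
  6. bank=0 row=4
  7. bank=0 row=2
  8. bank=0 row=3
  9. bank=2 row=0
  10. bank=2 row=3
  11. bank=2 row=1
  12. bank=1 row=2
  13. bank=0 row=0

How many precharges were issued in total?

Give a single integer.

Acc 1: bank1 row0 -> MISS (open row0); precharges=0
Acc 2: bank0 row4 -> MISS (open row4); precharges=0
Acc 3: bank2 row4 -> MISS (open row4); precharges=0
Acc 4: bank0 row2 -> MISS (open row2); precharges=1
Acc 5: bank2 row1 -> MISS (open row1); precharges=2
Acc 6: bank0 row4 -> MISS (open row4); precharges=3
Acc 7: bank0 row2 -> MISS (open row2); precharges=4
Acc 8: bank0 row3 -> MISS (open row3); precharges=5
Acc 9: bank2 row0 -> MISS (open row0); precharges=6
Acc 10: bank2 row3 -> MISS (open row3); precharges=7
Acc 11: bank2 row1 -> MISS (open row1); precharges=8
Acc 12: bank1 row2 -> MISS (open row2); precharges=9
Acc 13: bank0 row0 -> MISS (open row0); precharges=10

Answer: 10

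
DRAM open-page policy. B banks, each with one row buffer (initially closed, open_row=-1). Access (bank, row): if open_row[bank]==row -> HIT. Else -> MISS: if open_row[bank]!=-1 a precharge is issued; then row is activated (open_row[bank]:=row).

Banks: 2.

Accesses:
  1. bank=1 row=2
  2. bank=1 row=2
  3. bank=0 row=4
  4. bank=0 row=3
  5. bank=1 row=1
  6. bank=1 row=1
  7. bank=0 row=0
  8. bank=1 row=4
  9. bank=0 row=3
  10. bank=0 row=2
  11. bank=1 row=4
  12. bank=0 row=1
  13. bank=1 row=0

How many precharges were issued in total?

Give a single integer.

Acc 1: bank1 row2 -> MISS (open row2); precharges=0
Acc 2: bank1 row2 -> HIT
Acc 3: bank0 row4 -> MISS (open row4); precharges=0
Acc 4: bank0 row3 -> MISS (open row3); precharges=1
Acc 5: bank1 row1 -> MISS (open row1); precharges=2
Acc 6: bank1 row1 -> HIT
Acc 7: bank0 row0 -> MISS (open row0); precharges=3
Acc 8: bank1 row4 -> MISS (open row4); precharges=4
Acc 9: bank0 row3 -> MISS (open row3); precharges=5
Acc 10: bank0 row2 -> MISS (open row2); precharges=6
Acc 11: bank1 row4 -> HIT
Acc 12: bank0 row1 -> MISS (open row1); precharges=7
Acc 13: bank1 row0 -> MISS (open row0); precharges=8

Answer: 8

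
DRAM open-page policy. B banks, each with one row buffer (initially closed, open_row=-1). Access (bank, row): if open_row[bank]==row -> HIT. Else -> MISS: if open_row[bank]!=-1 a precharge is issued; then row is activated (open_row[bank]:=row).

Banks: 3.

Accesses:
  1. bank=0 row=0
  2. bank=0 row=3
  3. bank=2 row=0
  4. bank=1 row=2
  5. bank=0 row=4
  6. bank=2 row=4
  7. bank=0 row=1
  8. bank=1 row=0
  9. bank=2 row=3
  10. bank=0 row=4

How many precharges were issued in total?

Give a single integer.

Answer: 7

Derivation:
Acc 1: bank0 row0 -> MISS (open row0); precharges=0
Acc 2: bank0 row3 -> MISS (open row3); precharges=1
Acc 3: bank2 row0 -> MISS (open row0); precharges=1
Acc 4: bank1 row2 -> MISS (open row2); precharges=1
Acc 5: bank0 row4 -> MISS (open row4); precharges=2
Acc 6: bank2 row4 -> MISS (open row4); precharges=3
Acc 7: bank0 row1 -> MISS (open row1); precharges=4
Acc 8: bank1 row0 -> MISS (open row0); precharges=5
Acc 9: bank2 row3 -> MISS (open row3); precharges=6
Acc 10: bank0 row4 -> MISS (open row4); precharges=7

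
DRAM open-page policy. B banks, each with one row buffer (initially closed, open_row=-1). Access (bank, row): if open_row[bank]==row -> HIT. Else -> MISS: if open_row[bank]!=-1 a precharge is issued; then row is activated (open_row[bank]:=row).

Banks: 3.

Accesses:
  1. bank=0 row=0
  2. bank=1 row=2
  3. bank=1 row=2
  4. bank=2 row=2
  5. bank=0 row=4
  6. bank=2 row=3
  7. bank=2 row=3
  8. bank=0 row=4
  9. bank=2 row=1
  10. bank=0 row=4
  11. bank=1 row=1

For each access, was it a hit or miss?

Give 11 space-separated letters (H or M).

Answer: M M H M M M H H M H M

Derivation:
Acc 1: bank0 row0 -> MISS (open row0); precharges=0
Acc 2: bank1 row2 -> MISS (open row2); precharges=0
Acc 3: bank1 row2 -> HIT
Acc 4: bank2 row2 -> MISS (open row2); precharges=0
Acc 5: bank0 row4 -> MISS (open row4); precharges=1
Acc 6: bank2 row3 -> MISS (open row3); precharges=2
Acc 7: bank2 row3 -> HIT
Acc 8: bank0 row4 -> HIT
Acc 9: bank2 row1 -> MISS (open row1); precharges=3
Acc 10: bank0 row4 -> HIT
Acc 11: bank1 row1 -> MISS (open row1); precharges=4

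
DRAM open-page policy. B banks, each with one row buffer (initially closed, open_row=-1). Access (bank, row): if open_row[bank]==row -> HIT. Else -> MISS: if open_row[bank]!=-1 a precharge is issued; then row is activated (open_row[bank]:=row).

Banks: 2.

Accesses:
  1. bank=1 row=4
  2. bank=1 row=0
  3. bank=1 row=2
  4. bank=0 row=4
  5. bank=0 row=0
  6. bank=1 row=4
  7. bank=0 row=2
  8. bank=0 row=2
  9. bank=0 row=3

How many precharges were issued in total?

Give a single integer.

Acc 1: bank1 row4 -> MISS (open row4); precharges=0
Acc 2: bank1 row0 -> MISS (open row0); precharges=1
Acc 3: bank1 row2 -> MISS (open row2); precharges=2
Acc 4: bank0 row4 -> MISS (open row4); precharges=2
Acc 5: bank0 row0 -> MISS (open row0); precharges=3
Acc 6: bank1 row4 -> MISS (open row4); precharges=4
Acc 7: bank0 row2 -> MISS (open row2); precharges=5
Acc 8: bank0 row2 -> HIT
Acc 9: bank0 row3 -> MISS (open row3); precharges=6

Answer: 6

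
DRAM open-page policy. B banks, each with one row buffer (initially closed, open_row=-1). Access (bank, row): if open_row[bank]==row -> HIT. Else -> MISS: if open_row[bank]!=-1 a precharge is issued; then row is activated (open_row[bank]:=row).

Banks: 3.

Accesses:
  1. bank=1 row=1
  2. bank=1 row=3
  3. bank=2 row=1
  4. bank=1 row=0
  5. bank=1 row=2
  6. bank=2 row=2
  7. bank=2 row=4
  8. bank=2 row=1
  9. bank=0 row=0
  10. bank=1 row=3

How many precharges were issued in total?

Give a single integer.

Answer: 7

Derivation:
Acc 1: bank1 row1 -> MISS (open row1); precharges=0
Acc 2: bank1 row3 -> MISS (open row3); precharges=1
Acc 3: bank2 row1 -> MISS (open row1); precharges=1
Acc 4: bank1 row0 -> MISS (open row0); precharges=2
Acc 5: bank1 row2 -> MISS (open row2); precharges=3
Acc 6: bank2 row2 -> MISS (open row2); precharges=4
Acc 7: bank2 row4 -> MISS (open row4); precharges=5
Acc 8: bank2 row1 -> MISS (open row1); precharges=6
Acc 9: bank0 row0 -> MISS (open row0); precharges=6
Acc 10: bank1 row3 -> MISS (open row3); precharges=7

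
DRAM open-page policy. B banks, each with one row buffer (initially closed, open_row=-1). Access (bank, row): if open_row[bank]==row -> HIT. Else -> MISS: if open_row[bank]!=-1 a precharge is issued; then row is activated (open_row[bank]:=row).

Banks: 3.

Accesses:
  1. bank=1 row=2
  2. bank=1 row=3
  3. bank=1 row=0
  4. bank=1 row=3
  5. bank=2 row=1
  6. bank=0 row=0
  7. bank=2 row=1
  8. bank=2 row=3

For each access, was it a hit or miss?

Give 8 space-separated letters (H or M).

Acc 1: bank1 row2 -> MISS (open row2); precharges=0
Acc 2: bank1 row3 -> MISS (open row3); precharges=1
Acc 3: bank1 row0 -> MISS (open row0); precharges=2
Acc 4: bank1 row3 -> MISS (open row3); precharges=3
Acc 5: bank2 row1 -> MISS (open row1); precharges=3
Acc 6: bank0 row0 -> MISS (open row0); precharges=3
Acc 7: bank2 row1 -> HIT
Acc 8: bank2 row3 -> MISS (open row3); precharges=4

Answer: M M M M M M H M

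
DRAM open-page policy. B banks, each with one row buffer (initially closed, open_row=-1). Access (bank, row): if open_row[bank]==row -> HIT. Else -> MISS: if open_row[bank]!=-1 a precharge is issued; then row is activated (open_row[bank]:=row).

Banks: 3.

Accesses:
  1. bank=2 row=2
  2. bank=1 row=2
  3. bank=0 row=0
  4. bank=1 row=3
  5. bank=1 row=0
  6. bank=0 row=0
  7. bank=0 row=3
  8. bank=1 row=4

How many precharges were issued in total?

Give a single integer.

Answer: 4

Derivation:
Acc 1: bank2 row2 -> MISS (open row2); precharges=0
Acc 2: bank1 row2 -> MISS (open row2); precharges=0
Acc 3: bank0 row0 -> MISS (open row0); precharges=0
Acc 4: bank1 row3 -> MISS (open row3); precharges=1
Acc 5: bank1 row0 -> MISS (open row0); precharges=2
Acc 6: bank0 row0 -> HIT
Acc 7: bank0 row3 -> MISS (open row3); precharges=3
Acc 8: bank1 row4 -> MISS (open row4); precharges=4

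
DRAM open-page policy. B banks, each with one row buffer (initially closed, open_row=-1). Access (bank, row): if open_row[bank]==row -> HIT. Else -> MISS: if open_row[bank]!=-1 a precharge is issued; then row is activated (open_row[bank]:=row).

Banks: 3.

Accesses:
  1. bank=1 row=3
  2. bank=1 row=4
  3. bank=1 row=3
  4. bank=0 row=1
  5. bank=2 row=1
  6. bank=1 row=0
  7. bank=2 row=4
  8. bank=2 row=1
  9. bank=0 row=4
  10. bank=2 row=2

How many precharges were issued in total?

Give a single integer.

Acc 1: bank1 row3 -> MISS (open row3); precharges=0
Acc 2: bank1 row4 -> MISS (open row4); precharges=1
Acc 3: bank1 row3 -> MISS (open row3); precharges=2
Acc 4: bank0 row1 -> MISS (open row1); precharges=2
Acc 5: bank2 row1 -> MISS (open row1); precharges=2
Acc 6: bank1 row0 -> MISS (open row0); precharges=3
Acc 7: bank2 row4 -> MISS (open row4); precharges=4
Acc 8: bank2 row1 -> MISS (open row1); precharges=5
Acc 9: bank0 row4 -> MISS (open row4); precharges=6
Acc 10: bank2 row2 -> MISS (open row2); precharges=7

Answer: 7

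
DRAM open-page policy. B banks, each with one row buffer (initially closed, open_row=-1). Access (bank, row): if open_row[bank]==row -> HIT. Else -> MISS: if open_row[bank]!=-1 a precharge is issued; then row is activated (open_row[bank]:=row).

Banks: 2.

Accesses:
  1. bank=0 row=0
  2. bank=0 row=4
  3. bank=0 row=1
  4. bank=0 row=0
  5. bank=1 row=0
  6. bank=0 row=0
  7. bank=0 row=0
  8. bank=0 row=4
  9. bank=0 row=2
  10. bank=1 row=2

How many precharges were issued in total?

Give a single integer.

Answer: 6

Derivation:
Acc 1: bank0 row0 -> MISS (open row0); precharges=0
Acc 2: bank0 row4 -> MISS (open row4); precharges=1
Acc 3: bank0 row1 -> MISS (open row1); precharges=2
Acc 4: bank0 row0 -> MISS (open row0); precharges=3
Acc 5: bank1 row0 -> MISS (open row0); precharges=3
Acc 6: bank0 row0 -> HIT
Acc 7: bank0 row0 -> HIT
Acc 8: bank0 row4 -> MISS (open row4); precharges=4
Acc 9: bank0 row2 -> MISS (open row2); precharges=5
Acc 10: bank1 row2 -> MISS (open row2); precharges=6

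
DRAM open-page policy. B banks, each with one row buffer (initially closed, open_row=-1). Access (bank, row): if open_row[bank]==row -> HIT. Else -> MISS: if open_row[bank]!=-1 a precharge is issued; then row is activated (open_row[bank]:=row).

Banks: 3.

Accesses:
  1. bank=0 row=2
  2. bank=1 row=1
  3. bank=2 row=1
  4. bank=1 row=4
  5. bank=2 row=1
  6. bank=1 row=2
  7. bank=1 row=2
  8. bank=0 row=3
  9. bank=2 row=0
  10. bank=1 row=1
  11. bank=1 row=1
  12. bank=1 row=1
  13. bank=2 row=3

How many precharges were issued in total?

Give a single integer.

Answer: 6

Derivation:
Acc 1: bank0 row2 -> MISS (open row2); precharges=0
Acc 2: bank1 row1 -> MISS (open row1); precharges=0
Acc 3: bank2 row1 -> MISS (open row1); precharges=0
Acc 4: bank1 row4 -> MISS (open row4); precharges=1
Acc 5: bank2 row1 -> HIT
Acc 6: bank1 row2 -> MISS (open row2); precharges=2
Acc 7: bank1 row2 -> HIT
Acc 8: bank0 row3 -> MISS (open row3); precharges=3
Acc 9: bank2 row0 -> MISS (open row0); precharges=4
Acc 10: bank1 row1 -> MISS (open row1); precharges=5
Acc 11: bank1 row1 -> HIT
Acc 12: bank1 row1 -> HIT
Acc 13: bank2 row3 -> MISS (open row3); precharges=6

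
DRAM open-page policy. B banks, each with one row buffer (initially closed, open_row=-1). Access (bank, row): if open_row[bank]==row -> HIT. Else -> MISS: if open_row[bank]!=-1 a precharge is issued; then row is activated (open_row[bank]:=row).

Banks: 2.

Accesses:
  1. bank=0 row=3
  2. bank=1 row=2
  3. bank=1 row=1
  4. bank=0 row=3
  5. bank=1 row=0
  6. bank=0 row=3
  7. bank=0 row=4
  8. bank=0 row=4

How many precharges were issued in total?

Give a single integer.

Answer: 3

Derivation:
Acc 1: bank0 row3 -> MISS (open row3); precharges=0
Acc 2: bank1 row2 -> MISS (open row2); precharges=0
Acc 3: bank1 row1 -> MISS (open row1); precharges=1
Acc 4: bank0 row3 -> HIT
Acc 5: bank1 row0 -> MISS (open row0); precharges=2
Acc 6: bank0 row3 -> HIT
Acc 7: bank0 row4 -> MISS (open row4); precharges=3
Acc 8: bank0 row4 -> HIT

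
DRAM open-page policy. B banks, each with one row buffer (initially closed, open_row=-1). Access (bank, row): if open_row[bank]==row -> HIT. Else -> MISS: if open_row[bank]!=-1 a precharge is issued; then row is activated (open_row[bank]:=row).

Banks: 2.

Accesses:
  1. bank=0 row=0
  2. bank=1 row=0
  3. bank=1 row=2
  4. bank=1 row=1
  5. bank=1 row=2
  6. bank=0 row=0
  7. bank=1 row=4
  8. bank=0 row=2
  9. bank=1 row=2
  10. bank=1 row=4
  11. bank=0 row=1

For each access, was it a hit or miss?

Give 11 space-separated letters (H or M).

Acc 1: bank0 row0 -> MISS (open row0); precharges=0
Acc 2: bank1 row0 -> MISS (open row0); precharges=0
Acc 3: bank1 row2 -> MISS (open row2); precharges=1
Acc 4: bank1 row1 -> MISS (open row1); precharges=2
Acc 5: bank1 row2 -> MISS (open row2); precharges=3
Acc 6: bank0 row0 -> HIT
Acc 7: bank1 row4 -> MISS (open row4); precharges=4
Acc 8: bank0 row2 -> MISS (open row2); precharges=5
Acc 9: bank1 row2 -> MISS (open row2); precharges=6
Acc 10: bank1 row4 -> MISS (open row4); precharges=7
Acc 11: bank0 row1 -> MISS (open row1); precharges=8

Answer: M M M M M H M M M M M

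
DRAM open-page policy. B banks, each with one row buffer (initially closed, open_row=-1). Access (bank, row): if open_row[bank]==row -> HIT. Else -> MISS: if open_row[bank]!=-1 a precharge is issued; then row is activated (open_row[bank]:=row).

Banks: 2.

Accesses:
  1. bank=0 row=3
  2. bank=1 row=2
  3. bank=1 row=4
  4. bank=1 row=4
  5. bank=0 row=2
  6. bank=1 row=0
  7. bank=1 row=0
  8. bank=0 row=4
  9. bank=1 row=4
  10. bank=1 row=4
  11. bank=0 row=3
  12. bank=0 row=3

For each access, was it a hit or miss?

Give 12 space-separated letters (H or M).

Answer: M M M H M M H M M H M H

Derivation:
Acc 1: bank0 row3 -> MISS (open row3); precharges=0
Acc 2: bank1 row2 -> MISS (open row2); precharges=0
Acc 3: bank1 row4 -> MISS (open row4); precharges=1
Acc 4: bank1 row4 -> HIT
Acc 5: bank0 row2 -> MISS (open row2); precharges=2
Acc 6: bank1 row0 -> MISS (open row0); precharges=3
Acc 7: bank1 row0 -> HIT
Acc 8: bank0 row4 -> MISS (open row4); precharges=4
Acc 9: bank1 row4 -> MISS (open row4); precharges=5
Acc 10: bank1 row4 -> HIT
Acc 11: bank0 row3 -> MISS (open row3); precharges=6
Acc 12: bank0 row3 -> HIT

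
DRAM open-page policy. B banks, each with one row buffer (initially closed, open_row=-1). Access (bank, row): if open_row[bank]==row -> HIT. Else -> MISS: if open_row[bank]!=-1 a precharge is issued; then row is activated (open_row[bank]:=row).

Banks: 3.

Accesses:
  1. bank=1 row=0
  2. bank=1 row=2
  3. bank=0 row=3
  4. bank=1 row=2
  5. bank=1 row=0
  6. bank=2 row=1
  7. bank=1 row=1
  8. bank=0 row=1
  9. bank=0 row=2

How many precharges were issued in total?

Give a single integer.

Answer: 5

Derivation:
Acc 1: bank1 row0 -> MISS (open row0); precharges=0
Acc 2: bank1 row2 -> MISS (open row2); precharges=1
Acc 3: bank0 row3 -> MISS (open row3); precharges=1
Acc 4: bank1 row2 -> HIT
Acc 5: bank1 row0 -> MISS (open row0); precharges=2
Acc 6: bank2 row1 -> MISS (open row1); precharges=2
Acc 7: bank1 row1 -> MISS (open row1); precharges=3
Acc 8: bank0 row1 -> MISS (open row1); precharges=4
Acc 9: bank0 row2 -> MISS (open row2); precharges=5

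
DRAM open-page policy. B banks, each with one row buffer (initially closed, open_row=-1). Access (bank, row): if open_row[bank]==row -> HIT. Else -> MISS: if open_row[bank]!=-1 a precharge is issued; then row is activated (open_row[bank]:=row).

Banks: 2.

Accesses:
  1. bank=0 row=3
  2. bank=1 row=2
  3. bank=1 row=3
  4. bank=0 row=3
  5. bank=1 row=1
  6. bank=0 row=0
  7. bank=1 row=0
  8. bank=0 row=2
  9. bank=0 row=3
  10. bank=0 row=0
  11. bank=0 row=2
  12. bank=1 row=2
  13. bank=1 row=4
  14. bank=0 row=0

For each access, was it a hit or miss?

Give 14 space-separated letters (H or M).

Acc 1: bank0 row3 -> MISS (open row3); precharges=0
Acc 2: bank1 row2 -> MISS (open row2); precharges=0
Acc 3: bank1 row3 -> MISS (open row3); precharges=1
Acc 4: bank0 row3 -> HIT
Acc 5: bank1 row1 -> MISS (open row1); precharges=2
Acc 6: bank0 row0 -> MISS (open row0); precharges=3
Acc 7: bank1 row0 -> MISS (open row0); precharges=4
Acc 8: bank0 row2 -> MISS (open row2); precharges=5
Acc 9: bank0 row3 -> MISS (open row3); precharges=6
Acc 10: bank0 row0 -> MISS (open row0); precharges=7
Acc 11: bank0 row2 -> MISS (open row2); precharges=8
Acc 12: bank1 row2 -> MISS (open row2); precharges=9
Acc 13: bank1 row4 -> MISS (open row4); precharges=10
Acc 14: bank0 row0 -> MISS (open row0); precharges=11

Answer: M M M H M M M M M M M M M M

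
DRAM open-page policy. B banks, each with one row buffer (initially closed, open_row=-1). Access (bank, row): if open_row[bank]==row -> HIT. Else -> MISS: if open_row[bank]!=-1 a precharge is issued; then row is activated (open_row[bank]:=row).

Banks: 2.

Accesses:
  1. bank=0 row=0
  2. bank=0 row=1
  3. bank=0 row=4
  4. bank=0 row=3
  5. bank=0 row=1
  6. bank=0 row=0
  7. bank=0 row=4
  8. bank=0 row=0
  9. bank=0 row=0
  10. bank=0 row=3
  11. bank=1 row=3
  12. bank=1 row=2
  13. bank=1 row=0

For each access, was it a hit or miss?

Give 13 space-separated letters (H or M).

Answer: M M M M M M M M H M M M M

Derivation:
Acc 1: bank0 row0 -> MISS (open row0); precharges=0
Acc 2: bank0 row1 -> MISS (open row1); precharges=1
Acc 3: bank0 row4 -> MISS (open row4); precharges=2
Acc 4: bank0 row3 -> MISS (open row3); precharges=3
Acc 5: bank0 row1 -> MISS (open row1); precharges=4
Acc 6: bank0 row0 -> MISS (open row0); precharges=5
Acc 7: bank0 row4 -> MISS (open row4); precharges=6
Acc 8: bank0 row0 -> MISS (open row0); precharges=7
Acc 9: bank0 row0 -> HIT
Acc 10: bank0 row3 -> MISS (open row3); precharges=8
Acc 11: bank1 row3 -> MISS (open row3); precharges=8
Acc 12: bank1 row2 -> MISS (open row2); precharges=9
Acc 13: bank1 row0 -> MISS (open row0); precharges=10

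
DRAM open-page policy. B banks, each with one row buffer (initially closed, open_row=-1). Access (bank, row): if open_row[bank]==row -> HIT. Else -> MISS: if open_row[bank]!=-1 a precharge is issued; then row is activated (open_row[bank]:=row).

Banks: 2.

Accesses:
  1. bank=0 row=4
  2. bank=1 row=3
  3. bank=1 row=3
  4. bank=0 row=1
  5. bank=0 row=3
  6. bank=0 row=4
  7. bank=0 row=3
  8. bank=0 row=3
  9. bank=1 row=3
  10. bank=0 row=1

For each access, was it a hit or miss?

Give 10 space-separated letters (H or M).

Answer: M M H M M M M H H M

Derivation:
Acc 1: bank0 row4 -> MISS (open row4); precharges=0
Acc 2: bank1 row3 -> MISS (open row3); precharges=0
Acc 3: bank1 row3 -> HIT
Acc 4: bank0 row1 -> MISS (open row1); precharges=1
Acc 5: bank0 row3 -> MISS (open row3); precharges=2
Acc 6: bank0 row4 -> MISS (open row4); precharges=3
Acc 7: bank0 row3 -> MISS (open row3); precharges=4
Acc 8: bank0 row3 -> HIT
Acc 9: bank1 row3 -> HIT
Acc 10: bank0 row1 -> MISS (open row1); precharges=5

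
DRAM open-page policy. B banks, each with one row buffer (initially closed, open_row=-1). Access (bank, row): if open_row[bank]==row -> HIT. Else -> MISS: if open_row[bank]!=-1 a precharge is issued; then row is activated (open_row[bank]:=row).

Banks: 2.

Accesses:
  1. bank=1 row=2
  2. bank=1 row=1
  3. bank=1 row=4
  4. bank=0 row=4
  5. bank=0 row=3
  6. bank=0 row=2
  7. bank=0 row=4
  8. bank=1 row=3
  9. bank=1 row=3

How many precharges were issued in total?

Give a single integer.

Acc 1: bank1 row2 -> MISS (open row2); precharges=0
Acc 2: bank1 row1 -> MISS (open row1); precharges=1
Acc 3: bank1 row4 -> MISS (open row4); precharges=2
Acc 4: bank0 row4 -> MISS (open row4); precharges=2
Acc 5: bank0 row3 -> MISS (open row3); precharges=3
Acc 6: bank0 row2 -> MISS (open row2); precharges=4
Acc 7: bank0 row4 -> MISS (open row4); precharges=5
Acc 8: bank1 row3 -> MISS (open row3); precharges=6
Acc 9: bank1 row3 -> HIT

Answer: 6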